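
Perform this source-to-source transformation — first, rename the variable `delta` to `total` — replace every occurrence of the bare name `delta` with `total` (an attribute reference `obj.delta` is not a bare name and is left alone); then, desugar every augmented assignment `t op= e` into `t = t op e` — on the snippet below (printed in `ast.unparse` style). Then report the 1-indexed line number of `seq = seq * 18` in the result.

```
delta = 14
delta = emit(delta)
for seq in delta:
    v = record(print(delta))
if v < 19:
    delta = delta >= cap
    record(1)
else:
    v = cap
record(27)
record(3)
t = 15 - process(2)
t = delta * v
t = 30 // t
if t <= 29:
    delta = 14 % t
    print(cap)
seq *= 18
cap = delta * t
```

Transformed code:
total = 14
total = emit(total)
for seq in total:
    v = record(print(total))
if v < 19:
    total = total >= cap
    record(1)
else:
    v = cap
record(27)
record(3)
t = 15 - process(2)
t = total * v
t = 30 // t
if t <= 29:
    total = 14 % t
    print(cap)
seq = seq * 18
cap = total * t

18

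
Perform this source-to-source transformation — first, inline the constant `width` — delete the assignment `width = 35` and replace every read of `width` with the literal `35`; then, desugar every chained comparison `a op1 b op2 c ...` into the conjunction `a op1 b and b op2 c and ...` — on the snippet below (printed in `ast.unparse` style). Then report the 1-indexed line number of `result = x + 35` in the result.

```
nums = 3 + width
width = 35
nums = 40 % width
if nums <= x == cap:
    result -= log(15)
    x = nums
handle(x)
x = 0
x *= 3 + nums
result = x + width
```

Transformed code:
nums = 3 + 35
nums = 40 % 35
if nums <= x and x == cap:
    result -= log(15)
    x = nums
handle(x)
x = 0
x *= 3 + nums
result = x + 35

9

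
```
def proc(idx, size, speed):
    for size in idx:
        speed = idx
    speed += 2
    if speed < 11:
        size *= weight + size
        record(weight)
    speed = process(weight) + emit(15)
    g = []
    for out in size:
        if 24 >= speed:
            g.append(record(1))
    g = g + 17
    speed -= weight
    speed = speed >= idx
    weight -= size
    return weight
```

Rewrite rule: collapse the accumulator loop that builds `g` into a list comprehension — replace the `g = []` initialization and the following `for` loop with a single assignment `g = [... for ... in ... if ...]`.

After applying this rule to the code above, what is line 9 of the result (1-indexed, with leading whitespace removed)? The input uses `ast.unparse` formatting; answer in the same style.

g = [record(1) for out in size if 24 >= speed]

Transformed code:
def proc(idx, size, speed):
    for size in idx:
        speed = idx
    speed += 2
    if speed < 11:
        size *= weight + size
        record(weight)
    speed = process(weight) + emit(15)
    g = [record(1) for out in size if 24 >= speed]
    g = g + 17
    speed -= weight
    speed = speed >= idx
    weight -= size
    return weight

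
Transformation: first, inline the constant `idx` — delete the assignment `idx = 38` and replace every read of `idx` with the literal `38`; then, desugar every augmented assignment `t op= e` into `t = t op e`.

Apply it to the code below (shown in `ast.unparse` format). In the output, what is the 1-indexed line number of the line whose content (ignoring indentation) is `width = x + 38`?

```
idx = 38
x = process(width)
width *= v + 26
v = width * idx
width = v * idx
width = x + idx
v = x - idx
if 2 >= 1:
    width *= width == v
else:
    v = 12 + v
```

Transformed code:
x = process(width)
width = width * (v + 26)
v = width * 38
width = v * 38
width = x + 38
v = x - 38
if 2 >= 1:
    width = width * (width == v)
else:
    v = 12 + v

5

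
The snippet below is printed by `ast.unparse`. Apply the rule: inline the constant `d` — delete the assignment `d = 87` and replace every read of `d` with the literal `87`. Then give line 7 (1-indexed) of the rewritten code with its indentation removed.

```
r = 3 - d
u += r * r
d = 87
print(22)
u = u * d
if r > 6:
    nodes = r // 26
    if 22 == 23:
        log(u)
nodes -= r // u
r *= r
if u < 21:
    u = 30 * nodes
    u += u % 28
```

Transformed code:
r = 3 - 87
u += r * r
print(22)
u = u * 87
if r > 6:
    nodes = r // 26
    if 22 == 23:
        log(u)
nodes -= r // u
r *= r
if u < 21:
    u = 30 * nodes
    u += u % 28

if 22 == 23:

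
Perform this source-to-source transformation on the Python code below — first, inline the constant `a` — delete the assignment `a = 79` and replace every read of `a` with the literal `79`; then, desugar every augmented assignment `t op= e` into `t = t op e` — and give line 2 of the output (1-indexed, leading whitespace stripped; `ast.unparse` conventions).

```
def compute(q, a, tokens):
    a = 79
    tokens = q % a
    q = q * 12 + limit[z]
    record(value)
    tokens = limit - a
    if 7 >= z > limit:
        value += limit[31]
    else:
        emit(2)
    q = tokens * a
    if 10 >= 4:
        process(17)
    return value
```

Transformed code:
def compute(q, a, tokens):
    tokens = q % 79
    q = q * 12 + limit[z]
    record(value)
    tokens = limit - 79
    if 7 >= z > limit:
        value = value + limit[31]
    else:
        emit(2)
    q = tokens * 79
    if 10 >= 4:
        process(17)
    return value

tokens = q % 79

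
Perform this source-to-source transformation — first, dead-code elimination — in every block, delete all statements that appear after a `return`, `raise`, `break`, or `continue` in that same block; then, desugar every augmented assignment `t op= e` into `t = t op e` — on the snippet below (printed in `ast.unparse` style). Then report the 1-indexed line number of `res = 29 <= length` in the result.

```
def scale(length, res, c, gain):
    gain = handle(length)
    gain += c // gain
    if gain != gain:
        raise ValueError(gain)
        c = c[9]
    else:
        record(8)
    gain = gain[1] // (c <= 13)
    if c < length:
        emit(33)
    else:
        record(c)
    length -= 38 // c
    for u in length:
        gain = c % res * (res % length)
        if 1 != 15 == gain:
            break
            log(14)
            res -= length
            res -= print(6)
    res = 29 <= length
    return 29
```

Transformed code:
def scale(length, res, c, gain):
    gain = handle(length)
    gain = gain + c // gain
    if gain != gain:
        raise ValueError(gain)
    else:
        record(8)
    gain = gain[1] // (c <= 13)
    if c < length:
        emit(33)
    else:
        record(c)
    length = length - 38 // c
    for u in length:
        gain = c % res * (res % length)
        if 1 != 15 == gain:
            break
    res = 29 <= length
    return 29

18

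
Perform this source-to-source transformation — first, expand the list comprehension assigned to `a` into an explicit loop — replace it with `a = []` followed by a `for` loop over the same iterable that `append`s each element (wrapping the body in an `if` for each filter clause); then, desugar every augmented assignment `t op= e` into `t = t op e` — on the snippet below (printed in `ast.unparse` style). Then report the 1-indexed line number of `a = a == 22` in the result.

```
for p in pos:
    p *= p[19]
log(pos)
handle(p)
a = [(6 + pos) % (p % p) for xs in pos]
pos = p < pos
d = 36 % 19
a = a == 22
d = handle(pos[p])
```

10

Transformed code:
for p in pos:
    p = p * p[19]
log(pos)
handle(p)
a = []
for xs in pos:
    a.append((6 + pos) % (p % p))
pos = p < pos
d = 36 % 19
a = a == 22
d = handle(pos[p])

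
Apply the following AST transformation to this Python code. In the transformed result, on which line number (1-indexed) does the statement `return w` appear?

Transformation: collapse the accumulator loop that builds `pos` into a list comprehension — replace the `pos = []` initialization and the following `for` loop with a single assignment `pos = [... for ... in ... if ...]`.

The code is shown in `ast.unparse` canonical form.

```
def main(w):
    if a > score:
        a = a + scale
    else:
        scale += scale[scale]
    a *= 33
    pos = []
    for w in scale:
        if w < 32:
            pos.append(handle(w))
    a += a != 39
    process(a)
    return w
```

Transformed code:
def main(w):
    if a > score:
        a = a + scale
    else:
        scale += scale[scale]
    a *= 33
    pos = [handle(w) for w in scale if w < 32]
    a += a != 39
    process(a)
    return w

10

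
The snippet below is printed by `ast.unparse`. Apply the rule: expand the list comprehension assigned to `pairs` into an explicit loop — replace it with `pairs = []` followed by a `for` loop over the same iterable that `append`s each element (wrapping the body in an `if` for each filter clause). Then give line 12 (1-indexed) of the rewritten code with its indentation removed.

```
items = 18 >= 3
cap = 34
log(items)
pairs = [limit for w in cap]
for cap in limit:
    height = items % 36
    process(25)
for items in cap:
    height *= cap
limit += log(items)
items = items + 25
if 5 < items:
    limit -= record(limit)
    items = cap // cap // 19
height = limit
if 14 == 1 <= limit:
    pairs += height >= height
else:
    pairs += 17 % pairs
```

Transformed code:
items = 18 >= 3
cap = 34
log(items)
pairs = []
for w in cap:
    pairs.append(limit)
for cap in limit:
    height = items % 36
    process(25)
for items in cap:
    height *= cap
limit += log(items)
items = items + 25
if 5 < items:
    limit -= record(limit)
    items = cap // cap // 19
height = limit
if 14 == 1 <= limit:
    pairs += height >= height
else:
    pairs += 17 % pairs

limit += log(items)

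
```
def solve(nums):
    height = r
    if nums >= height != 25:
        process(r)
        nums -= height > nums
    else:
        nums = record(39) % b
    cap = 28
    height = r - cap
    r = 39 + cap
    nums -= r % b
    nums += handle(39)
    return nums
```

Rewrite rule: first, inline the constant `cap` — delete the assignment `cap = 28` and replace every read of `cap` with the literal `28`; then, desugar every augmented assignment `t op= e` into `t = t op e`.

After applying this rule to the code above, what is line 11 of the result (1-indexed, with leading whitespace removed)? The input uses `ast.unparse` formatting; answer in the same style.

Transformed code:
def solve(nums):
    height = r
    if nums >= height != 25:
        process(r)
        nums = nums - (height > nums)
    else:
        nums = record(39) % b
    height = r - 28
    r = 39 + 28
    nums = nums - r % b
    nums = nums + handle(39)
    return nums

nums = nums + handle(39)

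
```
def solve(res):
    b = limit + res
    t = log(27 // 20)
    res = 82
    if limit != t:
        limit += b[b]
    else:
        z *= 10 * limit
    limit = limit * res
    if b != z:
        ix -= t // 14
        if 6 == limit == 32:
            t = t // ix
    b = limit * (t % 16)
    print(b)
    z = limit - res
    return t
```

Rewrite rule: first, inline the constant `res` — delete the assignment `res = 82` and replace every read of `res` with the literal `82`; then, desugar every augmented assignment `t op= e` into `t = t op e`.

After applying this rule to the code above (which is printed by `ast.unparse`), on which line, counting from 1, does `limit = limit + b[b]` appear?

Transformed code:
def solve(res):
    b = limit + 82
    t = log(27 // 20)
    if limit != t:
        limit = limit + b[b]
    else:
        z = z * (10 * limit)
    limit = limit * 82
    if b != z:
        ix = ix - t // 14
        if 6 == limit == 32:
            t = t // ix
    b = limit * (t % 16)
    print(b)
    z = limit - 82
    return t

5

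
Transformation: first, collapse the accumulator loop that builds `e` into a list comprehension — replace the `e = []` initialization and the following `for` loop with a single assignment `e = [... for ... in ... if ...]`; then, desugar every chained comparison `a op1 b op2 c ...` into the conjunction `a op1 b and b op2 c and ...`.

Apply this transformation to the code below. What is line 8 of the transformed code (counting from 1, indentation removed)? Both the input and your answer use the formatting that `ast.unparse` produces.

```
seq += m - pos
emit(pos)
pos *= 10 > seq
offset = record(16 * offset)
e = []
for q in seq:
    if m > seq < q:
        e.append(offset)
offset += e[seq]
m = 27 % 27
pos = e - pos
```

pos = e - pos

Transformed code:
seq += m - pos
emit(pos)
pos *= 10 > seq
offset = record(16 * offset)
e = [offset for q in seq if m > seq and seq < q]
offset += e[seq]
m = 27 % 27
pos = e - pos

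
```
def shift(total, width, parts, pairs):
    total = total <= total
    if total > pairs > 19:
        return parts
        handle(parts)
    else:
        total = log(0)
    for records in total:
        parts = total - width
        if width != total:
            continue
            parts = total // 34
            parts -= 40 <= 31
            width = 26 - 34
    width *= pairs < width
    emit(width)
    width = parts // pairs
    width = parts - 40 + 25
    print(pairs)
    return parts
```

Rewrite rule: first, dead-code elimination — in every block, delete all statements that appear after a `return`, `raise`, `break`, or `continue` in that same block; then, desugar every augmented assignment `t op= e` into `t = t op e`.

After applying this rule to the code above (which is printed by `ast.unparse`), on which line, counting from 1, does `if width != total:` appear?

Transformed code:
def shift(total, width, parts, pairs):
    total = total <= total
    if total > pairs > 19:
        return parts
    else:
        total = log(0)
    for records in total:
        parts = total - width
        if width != total:
            continue
    width = width * (pairs < width)
    emit(width)
    width = parts // pairs
    width = parts - 40 + 25
    print(pairs)
    return parts

9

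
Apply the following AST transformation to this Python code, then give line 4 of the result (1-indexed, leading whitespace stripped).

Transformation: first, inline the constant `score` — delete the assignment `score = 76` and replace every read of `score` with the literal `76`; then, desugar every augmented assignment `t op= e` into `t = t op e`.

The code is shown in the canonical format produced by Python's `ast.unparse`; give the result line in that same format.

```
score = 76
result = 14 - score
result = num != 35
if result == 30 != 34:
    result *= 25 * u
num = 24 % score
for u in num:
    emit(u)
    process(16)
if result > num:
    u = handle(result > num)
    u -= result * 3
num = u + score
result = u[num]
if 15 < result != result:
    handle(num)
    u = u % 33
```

Transformed code:
result = 14 - 76
result = num != 35
if result == 30 != 34:
    result = result * (25 * u)
num = 24 % 76
for u in num:
    emit(u)
    process(16)
if result > num:
    u = handle(result > num)
    u = u - result * 3
num = u + 76
result = u[num]
if 15 < result != result:
    handle(num)
    u = u % 33

result = result * (25 * u)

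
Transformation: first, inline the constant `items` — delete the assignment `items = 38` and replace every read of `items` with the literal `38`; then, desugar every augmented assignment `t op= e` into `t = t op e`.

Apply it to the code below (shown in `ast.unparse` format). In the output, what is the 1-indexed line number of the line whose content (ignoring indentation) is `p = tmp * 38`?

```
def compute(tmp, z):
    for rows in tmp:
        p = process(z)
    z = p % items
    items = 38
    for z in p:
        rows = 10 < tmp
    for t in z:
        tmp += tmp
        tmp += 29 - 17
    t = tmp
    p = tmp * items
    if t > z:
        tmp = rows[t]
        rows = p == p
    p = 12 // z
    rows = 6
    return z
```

Transformed code:
def compute(tmp, z):
    for rows in tmp:
        p = process(z)
    z = p % 38
    for z in p:
        rows = 10 < tmp
    for t in z:
        tmp = tmp + tmp
        tmp = tmp + (29 - 17)
    t = tmp
    p = tmp * 38
    if t > z:
        tmp = rows[t]
        rows = p == p
    p = 12 // z
    rows = 6
    return z

11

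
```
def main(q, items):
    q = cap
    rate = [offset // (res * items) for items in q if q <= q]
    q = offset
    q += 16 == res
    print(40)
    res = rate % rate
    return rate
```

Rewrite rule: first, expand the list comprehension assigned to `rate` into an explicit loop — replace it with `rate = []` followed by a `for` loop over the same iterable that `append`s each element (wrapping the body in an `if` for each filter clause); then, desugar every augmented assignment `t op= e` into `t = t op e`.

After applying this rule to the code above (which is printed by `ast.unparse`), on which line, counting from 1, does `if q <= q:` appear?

5

Transformed code:
def main(q, items):
    q = cap
    rate = []
    for items in q:
        if q <= q:
            rate.append(offset // (res * items))
    q = offset
    q = q + (16 == res)
    print(40)
    res = rate % rate
    return rate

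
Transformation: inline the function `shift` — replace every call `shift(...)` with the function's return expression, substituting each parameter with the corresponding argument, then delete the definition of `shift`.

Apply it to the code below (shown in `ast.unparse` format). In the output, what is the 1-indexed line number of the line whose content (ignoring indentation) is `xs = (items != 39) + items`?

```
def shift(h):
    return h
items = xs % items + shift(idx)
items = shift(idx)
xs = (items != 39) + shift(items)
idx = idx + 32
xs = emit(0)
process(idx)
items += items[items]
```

Transformed code:
items = xs % items + idx
items = idx
xs = (items != 39) + items
idx = idx + 32
xs = emit(0)
process(idx)
items += items[items]

3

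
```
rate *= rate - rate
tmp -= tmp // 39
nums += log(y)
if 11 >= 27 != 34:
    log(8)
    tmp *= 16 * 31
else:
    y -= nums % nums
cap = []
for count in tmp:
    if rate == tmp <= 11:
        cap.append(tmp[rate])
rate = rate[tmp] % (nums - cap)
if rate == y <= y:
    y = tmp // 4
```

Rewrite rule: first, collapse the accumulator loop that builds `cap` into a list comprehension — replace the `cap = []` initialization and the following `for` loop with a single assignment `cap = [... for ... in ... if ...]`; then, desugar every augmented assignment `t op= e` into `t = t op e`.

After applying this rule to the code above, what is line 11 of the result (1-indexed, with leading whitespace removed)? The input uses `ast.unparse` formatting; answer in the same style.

Transformed code:
rate = rate * (rate - rate)
tmp = tmp - tmp // 39
nums = nums + log(y)
if 11 >= 27 != 34:
    log(8)
    tmp = tmp * (16 * 31)
else:
    y = y - nums % nums
cap = [tmp[rate] for count in tmp if rate == tmp <= 11]
rate = rate[tmp] % (nums - cap)
if rate == y <= y:
    y = tmp // 4

if rate == y <= y:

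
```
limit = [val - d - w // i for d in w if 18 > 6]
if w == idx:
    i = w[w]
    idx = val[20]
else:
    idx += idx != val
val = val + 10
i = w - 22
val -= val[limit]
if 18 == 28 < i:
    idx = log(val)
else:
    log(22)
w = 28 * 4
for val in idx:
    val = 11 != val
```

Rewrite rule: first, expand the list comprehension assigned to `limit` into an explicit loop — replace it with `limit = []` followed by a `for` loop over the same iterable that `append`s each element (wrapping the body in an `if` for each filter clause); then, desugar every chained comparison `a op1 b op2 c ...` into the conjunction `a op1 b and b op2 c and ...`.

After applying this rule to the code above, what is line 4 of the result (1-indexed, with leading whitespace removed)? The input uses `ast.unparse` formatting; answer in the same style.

limit.append(val - d - w // i)

Transformed code:
limit = []
for d in w:
    if 18 > 6:
        limit.append(val - d - w // i)
if w == idx:
    i = w[w]
    idx = val[20]
else:
    idx += idx != val
val = val + 10
i = w - 22
val -= val[limit]
if 18 == 28 and 28 < i:
    idx = log(val)
else:
    log(22)
w = 28 * 4
for val in idx:
    val = 11 != val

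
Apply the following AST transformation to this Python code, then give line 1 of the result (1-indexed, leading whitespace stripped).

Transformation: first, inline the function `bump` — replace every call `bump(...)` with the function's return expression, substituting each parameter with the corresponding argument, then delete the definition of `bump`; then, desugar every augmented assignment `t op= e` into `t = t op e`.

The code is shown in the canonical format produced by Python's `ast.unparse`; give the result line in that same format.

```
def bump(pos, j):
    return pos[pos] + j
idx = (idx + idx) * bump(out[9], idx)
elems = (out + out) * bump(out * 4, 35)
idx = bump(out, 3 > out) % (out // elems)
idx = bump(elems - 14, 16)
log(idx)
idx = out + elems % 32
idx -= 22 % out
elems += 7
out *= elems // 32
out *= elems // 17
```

idx = (idx + idx) * (out[9][out[9]] + idx)

Transformed code:
idx = (idx + idx) * (out[9][out[9]] + idx)
elems = (out + out) * ((out * 4)[out * 4] + 35)
idx = (out[out] + (3 > out)) % (out // elems)
idx = (elems - 14)[elems - 14] + 16
log(idx)
idx = out + elems % 32
idx = idx - 22 % out
elems = elems + 7
out = out * (elems // 32)
out = out * (elems // 17)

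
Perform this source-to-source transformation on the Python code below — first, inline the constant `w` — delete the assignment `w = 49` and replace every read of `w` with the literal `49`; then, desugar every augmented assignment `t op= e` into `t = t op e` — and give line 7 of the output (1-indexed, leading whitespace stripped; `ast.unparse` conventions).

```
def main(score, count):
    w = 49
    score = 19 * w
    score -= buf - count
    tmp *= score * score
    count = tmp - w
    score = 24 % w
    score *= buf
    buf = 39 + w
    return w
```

score = score * buf

Transformed code:
def main(score, count):
    score = 19 * 49
    score = score - (buf - count)
    tmp = tmp * (score * score)
    count = tmp - 49
    score = 24 % 49
    score = score * buf
    buf = 39 + 49
    return 49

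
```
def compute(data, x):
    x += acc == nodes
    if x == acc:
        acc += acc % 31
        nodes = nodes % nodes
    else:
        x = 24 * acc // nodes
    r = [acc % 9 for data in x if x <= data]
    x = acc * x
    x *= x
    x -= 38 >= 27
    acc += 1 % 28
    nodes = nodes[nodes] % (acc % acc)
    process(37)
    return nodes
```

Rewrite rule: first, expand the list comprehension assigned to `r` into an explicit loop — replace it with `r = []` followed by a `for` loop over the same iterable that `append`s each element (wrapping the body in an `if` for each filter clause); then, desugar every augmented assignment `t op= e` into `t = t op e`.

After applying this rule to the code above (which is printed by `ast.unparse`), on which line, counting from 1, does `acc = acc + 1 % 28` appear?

Transformed code:
def compute(data, x):
    x = x + (acc == nodes)
    if x == acc:
        acc = acc + acc % 31
        nodes = nodes % nodes
    else:
        x = 24 * acc // nodes
    r = []
    for data in x:
        if x <= data:
            r.append(acc % 9)
    x = acc * x
    x = x * x
    x = x - (38 >= 27)
    acc = acc + 1 % 28
    nodes = nodes[nodes] % (acc % acc)
    process(37)
    return nodes

15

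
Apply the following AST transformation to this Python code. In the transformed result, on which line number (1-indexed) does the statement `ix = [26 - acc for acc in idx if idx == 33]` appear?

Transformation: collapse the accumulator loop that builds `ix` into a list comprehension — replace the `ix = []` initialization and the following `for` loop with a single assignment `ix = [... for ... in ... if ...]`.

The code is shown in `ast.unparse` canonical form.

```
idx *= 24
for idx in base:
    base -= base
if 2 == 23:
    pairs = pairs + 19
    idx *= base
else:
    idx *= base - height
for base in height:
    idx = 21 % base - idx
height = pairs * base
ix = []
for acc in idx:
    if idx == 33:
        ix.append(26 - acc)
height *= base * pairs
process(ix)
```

12

Transformed code:
idx *= 24
for idx in base:
    base -= base
if 2 == 23:
    pairs = pairs + 19
    idx *= base
else:
    idx *= base - height
for base in height:
    idx = 21 % base - idx
height = pairs * base
ix = [26 - acc for acc in idx if idx == 33]
height *= base * pairs
process(ix)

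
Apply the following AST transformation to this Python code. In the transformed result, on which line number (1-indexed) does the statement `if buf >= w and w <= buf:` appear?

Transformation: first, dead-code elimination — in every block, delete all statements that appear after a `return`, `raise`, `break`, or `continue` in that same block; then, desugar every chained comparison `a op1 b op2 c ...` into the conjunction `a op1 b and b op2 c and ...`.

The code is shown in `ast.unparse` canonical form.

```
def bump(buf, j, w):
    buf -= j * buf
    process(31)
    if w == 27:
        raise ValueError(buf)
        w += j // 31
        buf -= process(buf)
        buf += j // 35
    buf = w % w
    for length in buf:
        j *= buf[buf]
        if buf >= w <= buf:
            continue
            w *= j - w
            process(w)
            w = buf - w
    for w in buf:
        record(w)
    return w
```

9

Transformed code:
def bump(buf, j, w):
    buf -= j * buf
    process(31)
    if w == 27:
        raise ValueError(buf)
    buf = w % w
    for length in buf:
        j *= buf[buf]
        if buf >= w and w <= buf:
            continue
    for w in buf:
        record(w)
    return w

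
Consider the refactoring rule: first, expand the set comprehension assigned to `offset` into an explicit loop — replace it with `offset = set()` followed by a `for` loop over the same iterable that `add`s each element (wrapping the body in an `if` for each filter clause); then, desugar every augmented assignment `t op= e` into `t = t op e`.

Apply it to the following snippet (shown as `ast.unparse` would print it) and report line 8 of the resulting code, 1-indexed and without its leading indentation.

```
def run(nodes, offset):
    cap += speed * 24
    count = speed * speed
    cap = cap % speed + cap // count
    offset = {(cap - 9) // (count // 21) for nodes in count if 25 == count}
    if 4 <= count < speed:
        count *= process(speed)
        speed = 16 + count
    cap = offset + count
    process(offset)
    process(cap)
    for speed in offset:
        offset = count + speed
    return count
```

Transformed code:
def run(nodes, offset):
    cap = cap + speed * 24
    count = speed * speed
    cap = cap % speed + cap // count
    offset = set()
    for nodes in count:
        if 25 == count:
            offset.add((cap - 9) // (count // 21))
    if 4 <= count < speed:
        count = count * process(speed)
        speed = 16 + count
    cap = offset + count
    process(offset)
    process(cap)
    for speed in offset:
        offset = count + speed
    return count

offset.add((cap - 9) // (count // 21))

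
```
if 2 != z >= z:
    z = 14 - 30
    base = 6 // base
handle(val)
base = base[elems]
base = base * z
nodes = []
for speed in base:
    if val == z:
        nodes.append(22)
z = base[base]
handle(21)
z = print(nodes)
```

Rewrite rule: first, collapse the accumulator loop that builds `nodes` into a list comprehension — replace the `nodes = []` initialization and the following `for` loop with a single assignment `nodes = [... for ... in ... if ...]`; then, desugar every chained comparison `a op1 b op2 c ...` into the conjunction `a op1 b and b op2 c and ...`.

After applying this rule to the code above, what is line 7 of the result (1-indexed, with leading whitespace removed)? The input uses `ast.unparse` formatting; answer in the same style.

Transformed code:
if 2 != z and z >= z:
    z = 14 - 30
    base = 6 // base
handle(val)
base = base[elems]
base = base * z
nodes = [22 for speed in base if val == z]
z = base[base]
handle(21)
z = print(nodes)

nodes = [22 for speed in base if val == z]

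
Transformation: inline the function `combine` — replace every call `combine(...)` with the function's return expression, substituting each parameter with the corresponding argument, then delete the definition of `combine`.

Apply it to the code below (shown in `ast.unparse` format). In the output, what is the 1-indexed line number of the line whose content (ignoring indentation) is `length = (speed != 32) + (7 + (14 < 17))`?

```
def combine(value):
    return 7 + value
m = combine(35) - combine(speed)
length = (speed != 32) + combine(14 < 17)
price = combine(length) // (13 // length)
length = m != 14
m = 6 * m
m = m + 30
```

Transformed code:
m = 7 + 35 - (7 + speed)
length = (speed != 32) + (7 + (14 < 17))
price = (7 + length) // (13 // length)
length = m != 14
m = 6 * m
m = m + 30

2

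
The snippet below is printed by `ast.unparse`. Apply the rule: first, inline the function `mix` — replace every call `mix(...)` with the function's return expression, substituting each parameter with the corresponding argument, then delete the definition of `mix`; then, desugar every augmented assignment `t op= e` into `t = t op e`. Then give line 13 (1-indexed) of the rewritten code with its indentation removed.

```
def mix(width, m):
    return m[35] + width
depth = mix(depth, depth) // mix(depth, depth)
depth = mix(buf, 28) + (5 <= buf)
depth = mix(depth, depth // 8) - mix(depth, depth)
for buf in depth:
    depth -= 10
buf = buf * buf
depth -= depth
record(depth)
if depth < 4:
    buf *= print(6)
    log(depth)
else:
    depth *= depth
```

Transformed code:
depth = (depth[35] + depth) // (depth[35] + depth)
depth = 28[35] + buf + (5 <= buf)
depth = (depth // 8)[35] + depth - (depth[35] + depth)
for buf in depth:
    depth = depth - 10
buf = buf * buf
depth = depth - depth
record(depth)
if depth < 4:
    buf = buf * print(6)
    log(depth)
else:
    depth = depth * depth

depth = depth * depth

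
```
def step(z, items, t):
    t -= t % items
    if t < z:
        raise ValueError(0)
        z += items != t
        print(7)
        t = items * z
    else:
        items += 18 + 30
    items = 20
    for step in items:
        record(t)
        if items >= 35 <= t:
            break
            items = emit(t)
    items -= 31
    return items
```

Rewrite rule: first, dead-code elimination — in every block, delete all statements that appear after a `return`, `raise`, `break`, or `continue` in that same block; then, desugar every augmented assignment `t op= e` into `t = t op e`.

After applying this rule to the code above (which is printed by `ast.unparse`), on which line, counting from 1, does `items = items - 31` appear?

Transformed code:
def step(z, items, t):
    t = t - t % items
    if t < z:
        raise ValueError(0)
    else:
        items = items + (18 + 30)
    items = 20
    for step in items:
        record(t)
        if items >= 35 <= t:
            break
    items = items - 31
    return items

12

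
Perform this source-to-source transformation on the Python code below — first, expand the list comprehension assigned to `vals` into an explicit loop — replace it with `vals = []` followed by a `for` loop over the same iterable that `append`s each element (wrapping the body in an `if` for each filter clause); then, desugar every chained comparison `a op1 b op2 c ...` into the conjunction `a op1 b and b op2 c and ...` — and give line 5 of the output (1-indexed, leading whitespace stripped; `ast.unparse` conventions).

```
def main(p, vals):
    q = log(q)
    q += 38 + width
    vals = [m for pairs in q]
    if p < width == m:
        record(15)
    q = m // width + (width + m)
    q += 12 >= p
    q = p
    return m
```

for pairs in q:

Transformed code:
def main(p, vals):
    q = log(q)
    q += 38 + width
    vals = []
    for pairs in q:
        vals.append(m)
    if p < width and width == m:
        record(15)
    q = m // width + (width + m)
    q += 12 >= p
    q = p
    return m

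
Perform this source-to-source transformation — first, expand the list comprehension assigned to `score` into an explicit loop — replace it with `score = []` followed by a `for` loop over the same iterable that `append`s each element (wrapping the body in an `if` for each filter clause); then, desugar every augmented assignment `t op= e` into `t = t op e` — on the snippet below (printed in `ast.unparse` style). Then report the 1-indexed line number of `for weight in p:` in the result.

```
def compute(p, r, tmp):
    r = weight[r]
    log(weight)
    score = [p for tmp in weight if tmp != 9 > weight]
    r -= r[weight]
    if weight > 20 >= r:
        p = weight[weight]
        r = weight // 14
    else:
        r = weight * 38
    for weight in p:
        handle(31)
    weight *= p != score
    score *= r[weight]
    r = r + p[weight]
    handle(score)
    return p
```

Transformed code:
def compute(p, r, tmp):
    r = weight[r]
    log(weight)
    score = []
    for tmp in weight:
        if tmp != 9 > weight:
            score.append(p)
    r = r - r[weight]
    if weight > 20 >= r:
        p = weight[weight]
        r = weight // 14
    else:
        r = weight * 38
    for weight in p:
        handle(31)
    weight = weight * (p != score)
    score = score * r[weight]
    r = r + p[weight]
    handle(score)
    return p

14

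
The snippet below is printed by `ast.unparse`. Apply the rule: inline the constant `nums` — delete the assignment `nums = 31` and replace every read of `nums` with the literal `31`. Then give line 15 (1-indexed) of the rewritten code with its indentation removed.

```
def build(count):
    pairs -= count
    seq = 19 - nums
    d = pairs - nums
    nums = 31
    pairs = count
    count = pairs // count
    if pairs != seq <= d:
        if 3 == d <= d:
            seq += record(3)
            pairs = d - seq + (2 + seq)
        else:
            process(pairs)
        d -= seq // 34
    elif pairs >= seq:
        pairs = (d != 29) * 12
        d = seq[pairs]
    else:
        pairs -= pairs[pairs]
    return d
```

Transformed code:
def build(count):
    pairs -= count
    seq = 19 - 31
    d = pairs - 31
    pairs = count
    count = pairs // count
    if pairs != seq <= d:
        if 3 == d <= d:
            seq += record(3)
            pairs = d - seq + (2 + seq)
        else:
            process(pairs)
        d -= seq // 34
    elif pairs >= seq:
        pairs = (d != 29) * 12
        d = seq[pairs]
    else:
        pairs -= pairs[pairs]
    return d

pairs = (d != 29) * 12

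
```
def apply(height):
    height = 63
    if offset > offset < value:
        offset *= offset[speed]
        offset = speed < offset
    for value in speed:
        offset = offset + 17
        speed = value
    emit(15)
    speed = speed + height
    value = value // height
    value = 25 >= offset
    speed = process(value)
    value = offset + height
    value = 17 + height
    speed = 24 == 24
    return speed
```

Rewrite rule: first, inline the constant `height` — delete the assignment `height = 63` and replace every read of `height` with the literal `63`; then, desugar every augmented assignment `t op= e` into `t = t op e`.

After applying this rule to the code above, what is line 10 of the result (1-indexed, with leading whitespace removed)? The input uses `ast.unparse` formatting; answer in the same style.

Transformed code:
def apply(height):
    if offset > offset < value:
        offset = offset * offset[speed]
        offset = speed < offset
    for value in speed:
        offset = offset + 17
        speed = value
    emit(15)
    speed = speed + 63
    value = value // 63
    value = 25 >= offset
    speed = process(value)
    value = offset + 63
    value = 17 + 63
    speed = 24 == 24
    return speed

value = value // 63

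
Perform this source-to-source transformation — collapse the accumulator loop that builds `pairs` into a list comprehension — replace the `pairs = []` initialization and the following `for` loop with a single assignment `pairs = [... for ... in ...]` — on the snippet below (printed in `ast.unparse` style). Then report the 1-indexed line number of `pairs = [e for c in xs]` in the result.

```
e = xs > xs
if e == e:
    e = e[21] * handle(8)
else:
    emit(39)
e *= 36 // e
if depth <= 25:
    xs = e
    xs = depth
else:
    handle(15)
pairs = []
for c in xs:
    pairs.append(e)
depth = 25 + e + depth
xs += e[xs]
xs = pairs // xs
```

Transformed code:
e = xs > xs
if e == e:
    e = e[21] * handle(8)
else:
    emit(39)
e *= 36 // e
if depth <= 25:
    xs = e
    xs = depth
else:
    handle(15)
pairs = [e for c in xs]
depth = 25 + e + depth
xs += e[xs]
xs = pairs // xs

12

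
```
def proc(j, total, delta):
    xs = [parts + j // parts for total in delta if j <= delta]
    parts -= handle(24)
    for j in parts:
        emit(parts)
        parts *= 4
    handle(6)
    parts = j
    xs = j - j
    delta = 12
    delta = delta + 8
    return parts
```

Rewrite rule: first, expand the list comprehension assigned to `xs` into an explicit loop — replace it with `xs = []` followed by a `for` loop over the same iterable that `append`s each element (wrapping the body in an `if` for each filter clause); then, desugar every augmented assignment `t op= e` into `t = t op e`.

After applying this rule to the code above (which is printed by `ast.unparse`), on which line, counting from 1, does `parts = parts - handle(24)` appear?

6

Transformed code:
def proc(j, total, delta):
    xs = []
    for total in delta:
        if j <= delta:
            xs.append(parts + j // parts)
    parts = parts - handle(24)
    for j in parts:
        emit(parts)
        parts = parts * 4
    handle(6)
    parts = j
    xs = j - j
    delta = 12
    delta = delta + 8
    return parts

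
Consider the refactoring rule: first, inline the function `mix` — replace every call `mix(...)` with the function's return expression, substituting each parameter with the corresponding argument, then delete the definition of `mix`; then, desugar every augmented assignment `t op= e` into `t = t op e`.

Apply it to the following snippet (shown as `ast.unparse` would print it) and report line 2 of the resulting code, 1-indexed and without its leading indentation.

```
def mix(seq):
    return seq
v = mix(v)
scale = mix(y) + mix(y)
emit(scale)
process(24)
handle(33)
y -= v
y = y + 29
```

scale = y + y

Transformed code:
v = v
scale = y + y
emit(scale)
process(24)
handle(33)
y = y - v
y = y + 29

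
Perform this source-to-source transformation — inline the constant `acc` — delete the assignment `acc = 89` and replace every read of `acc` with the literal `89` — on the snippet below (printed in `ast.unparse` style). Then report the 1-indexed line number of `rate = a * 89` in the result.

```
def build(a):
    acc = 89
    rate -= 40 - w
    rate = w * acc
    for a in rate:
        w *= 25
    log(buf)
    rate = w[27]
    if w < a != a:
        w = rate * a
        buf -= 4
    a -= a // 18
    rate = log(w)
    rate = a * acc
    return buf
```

13

Transformed code:
def build(a):
    rate -= 40 - w
    rate = w * 89
    for a in rate:
        w *= 25
    log(buf)
    rate = w[27]
    if w < a != a:
        w = rate * a
        buf -= 4
    a -= a // 18
    rate = log(w)
    rate = a * 89
    return buf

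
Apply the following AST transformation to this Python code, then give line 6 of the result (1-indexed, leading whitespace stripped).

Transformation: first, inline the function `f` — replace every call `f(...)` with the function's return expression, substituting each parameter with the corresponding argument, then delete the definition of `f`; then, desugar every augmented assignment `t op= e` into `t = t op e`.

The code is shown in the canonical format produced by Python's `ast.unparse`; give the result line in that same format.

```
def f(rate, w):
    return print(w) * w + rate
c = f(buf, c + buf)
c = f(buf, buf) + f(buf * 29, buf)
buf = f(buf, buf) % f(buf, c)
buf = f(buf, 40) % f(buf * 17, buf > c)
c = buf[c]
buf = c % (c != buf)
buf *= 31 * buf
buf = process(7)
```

Transformed code:
c = print(c + buf) * (c + buf) + buf
c = print(buf) * buf + buf + (print(buf) * buf + buf * 29)
buf = (print(buf) * buf + buf) % (print(c) * c + buf)
buf = (print(40) * 40 + buf) % (print(buf > c) * (buf > c) + buf * 17)
c = buf[c]
buf = c % (c != buf)
buf = buf * (31 * buf)
buf = process(7)

buf = c % (c != buf)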